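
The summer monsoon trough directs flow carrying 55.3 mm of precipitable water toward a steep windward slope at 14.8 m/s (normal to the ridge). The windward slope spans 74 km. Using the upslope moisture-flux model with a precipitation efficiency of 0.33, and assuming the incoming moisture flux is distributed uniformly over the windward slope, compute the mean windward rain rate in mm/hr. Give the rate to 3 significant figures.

Incoming column moisture flux per unit ridge length: F = V × PW = 14.8 × 55.3 = 818.44 mm·m/s.
Spread over the 74 km slope with efficiency ε = 0.33: R = ε·F/W = 0.33 × 818.44 / 74000 m = 3.650e-03 mm/s.
R = 3.650e-03 × 3600 = 13.1 mm/hr.

R ≈ 13.1 mm/hr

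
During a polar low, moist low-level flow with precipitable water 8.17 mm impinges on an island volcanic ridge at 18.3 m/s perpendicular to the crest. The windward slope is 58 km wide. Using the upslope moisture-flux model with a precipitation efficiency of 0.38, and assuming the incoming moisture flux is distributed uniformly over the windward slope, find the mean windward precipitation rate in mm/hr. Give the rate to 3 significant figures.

Incoming column moisture flux per unit ridge length: F = V × PW = 18.3 × 8.17 = 149.511 mm·m/s.
Spread over the 58 km slope with efficiency ε = 0.38: R = ε·F/W = 0.38 × 149.511 / 58000 m = 9.796e-04 mm/s.
R = 9.796e-04 × 3600 = 3.53 mm/hr.

R ≈ 3.53 mm/hr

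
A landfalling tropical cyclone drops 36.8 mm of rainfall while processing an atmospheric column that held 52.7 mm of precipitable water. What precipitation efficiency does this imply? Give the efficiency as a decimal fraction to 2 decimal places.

ε = rainfall / PW = 36.8 / 52.7 = 0.70.

ε ≈ 0.70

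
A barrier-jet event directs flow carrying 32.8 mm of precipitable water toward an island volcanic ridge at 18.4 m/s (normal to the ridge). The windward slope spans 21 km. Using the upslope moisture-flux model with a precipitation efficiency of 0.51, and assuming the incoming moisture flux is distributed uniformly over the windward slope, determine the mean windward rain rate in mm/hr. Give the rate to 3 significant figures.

Incoming column moisture flux per unit ridge length: F = V × PW = 18.4 × 32.8 = 603.52 mm·m/s.
Spread over the 21 km slope with efficiency ε = 0.51: R = ε·F/W = 0.51 × 603.52 / 21000 m = 1.466e-02 mm/s.
R = 1.466e-02 × 3600 = 52.8 mm/hr.

R ≈ 52.8 mm/hr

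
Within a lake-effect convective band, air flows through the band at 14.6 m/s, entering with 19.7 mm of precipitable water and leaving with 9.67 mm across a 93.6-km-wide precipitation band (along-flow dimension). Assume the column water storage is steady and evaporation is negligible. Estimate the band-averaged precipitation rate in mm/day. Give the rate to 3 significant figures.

R ≈ 135 mm/day

Column moisture flux per unit crosswind length is F = V × PW.
Inflow: F_in = 14.6 × 19.7 = 287.62 mm·m/s
Outflow: F_out = 14.6 × 9.67 = 141.182 mm·m/s
Steady-state rate R = (F_in − F_out)/L = (287.62 − 141.182) / 93600 m = 1.565e-03 mm/s.
R = 1.565e-03 × 3600 × 24 = 135 mm/day.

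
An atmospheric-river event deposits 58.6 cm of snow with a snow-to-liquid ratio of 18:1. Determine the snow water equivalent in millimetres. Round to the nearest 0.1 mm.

SWE ≈ 32.6 mm

SWE = snow depth / ratio = 58.6 cm / 18 = 3.256 cm = 32.6 mm.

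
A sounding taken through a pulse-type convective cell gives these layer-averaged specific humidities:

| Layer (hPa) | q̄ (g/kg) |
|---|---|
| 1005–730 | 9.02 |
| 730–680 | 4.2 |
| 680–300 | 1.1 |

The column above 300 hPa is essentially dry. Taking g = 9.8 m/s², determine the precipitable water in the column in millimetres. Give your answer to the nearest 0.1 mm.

Precipitable water is the column-integrated vapour mass per unit area: PW = (1/g) Σ q̄ Δp, with q in kg/kg and Δp in Pa (1 kg/m² of water = 1 mm).
Layer 1005–730 hPa: Δp = 275 hPa = 27500 Pa, q̄ = 0.00902 kg/kg → 0.00902 × 27500 / 9.8 = 25.31 mm
Layer 730–680 hPa: Δp = 50 hPa = 5000 Pa, q̄ = 0.0042 kg/kg → 0.0042 × 5000 / 9.8 = 2.14 mm
Layer 680–300 hPa: Δp = 380 hPa = 38000 Pa, q̄ = 0.0011 kg/kg → 0.0011 × 38000 / 9.8 = 4.27 mm
PW = 25.31 + 2.14 + 4.27 = 31.72 ≈ 31.7 mm.

PW ≈ 31.7 mm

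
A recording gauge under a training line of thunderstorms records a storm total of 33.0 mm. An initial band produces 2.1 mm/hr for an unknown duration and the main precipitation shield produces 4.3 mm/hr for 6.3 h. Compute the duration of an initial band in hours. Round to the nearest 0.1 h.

duration ≈ 2.8 h

Known phases: 4.3 × 6.3 = 27.09 mm.
Remaining depth = 33.0 − 27.09 = 5.91 mm.
Duration = 5.91 / 2.1 = 2.8 h.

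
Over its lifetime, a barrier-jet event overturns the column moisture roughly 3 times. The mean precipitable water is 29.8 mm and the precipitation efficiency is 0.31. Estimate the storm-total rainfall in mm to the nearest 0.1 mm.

Each cycle deposits ε × PW = 0.31 × 29.8 = 9.238 mm.
Over 3 cycles: 3 × 9.238 = 27.7 mm.

rainfall ≈ 27.7 mm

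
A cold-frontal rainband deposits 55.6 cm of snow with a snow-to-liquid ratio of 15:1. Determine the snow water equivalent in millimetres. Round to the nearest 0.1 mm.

SWE ≈ 37.1 mm

SWE = snow depth / ratio = 55.6 cm / 15 = 3.707 cm = 37.1 mm.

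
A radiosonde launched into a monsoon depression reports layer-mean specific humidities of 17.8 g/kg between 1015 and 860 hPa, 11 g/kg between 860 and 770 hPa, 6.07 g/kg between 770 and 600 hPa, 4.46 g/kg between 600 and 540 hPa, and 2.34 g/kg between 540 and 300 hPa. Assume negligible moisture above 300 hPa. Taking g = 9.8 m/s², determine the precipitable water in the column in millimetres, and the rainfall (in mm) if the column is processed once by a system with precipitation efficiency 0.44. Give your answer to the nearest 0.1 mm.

Precipitable water is the column-integrated vapour mass per unit area: PW = (1/g) Σ q̄ Δp, with q in kg/kg and Δp in Pa (1 kg/m² of water = 1 mm).
Layer 1015–860 hPa: Δp = 155 hPa = 15500 Pa, q̄ = 0.0178 kg/kg → 0.0178 × 15500 / 9.8 = 28.15 mm
Layer 860–770 hPa: Δp = 90 hPa = 9000 Pa, q̄ = 0.011 kg/kg → 0.011 × 9000 / 9.8 = 10.10 mm
Layer 770–600 hPa: Δp = 170 hPa = 17000 Pa, q̄ = 0.00607 kg/kg → 0.00607 × 17000 / 9.8 = 10.53 mm
Layer 600–540 hPa: Δp = 60 hPa = 6000 Pa, q̄ = 0.00446 kg/kg → 0.00446 × 6000 / 9.8 = 2.73 mm
Layer 540–300 hPa: Δp = 240 hPa = 24000 Pa, q̄ = 0.00234 kg/kg → 0.00234 × 24000 / 9.8 = 5.73 mm
PW = 28.15 + 10.10 + 10.53 + 2.73 + 5.73 = 57.24 ≈ 57.2 mm.
Rainfall = ε × PW = 0.44 × 57.2 = 25.2 mm.

PW ≈ 57.2 mm; rainfall ≈ 25.2 mm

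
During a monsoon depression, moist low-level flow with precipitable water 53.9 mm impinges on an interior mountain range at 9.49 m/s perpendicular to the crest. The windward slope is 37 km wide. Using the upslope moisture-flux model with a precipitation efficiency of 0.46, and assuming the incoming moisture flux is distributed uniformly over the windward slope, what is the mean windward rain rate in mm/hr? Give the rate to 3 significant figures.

Incoming column moisture flux per unit ridge length: F = V × PW = 9.49 × 53.9 = 511.511 mm·m/s.
Spread over the 37 km slope with efficiency ε = 0.46: R = ε·F/W = 0.46 × 511.511 / 37000 m = 6.359e-03 mm/s.
R = 6.359e-03 × 3600 = 22.9 mm/hr.

R ≈ 22.9 mm/hr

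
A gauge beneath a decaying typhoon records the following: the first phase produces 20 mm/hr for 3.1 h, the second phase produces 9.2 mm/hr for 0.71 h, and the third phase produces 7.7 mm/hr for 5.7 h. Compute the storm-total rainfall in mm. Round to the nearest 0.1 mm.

Total = Σ Rᵢ Δtᵢ = 20 × 3.1 + 9.2 × 0.71 + 7.7 × 5.7
      = 62 + 6.532 + 43.89 = 112.4 mm.

total ≈ 112.4 mm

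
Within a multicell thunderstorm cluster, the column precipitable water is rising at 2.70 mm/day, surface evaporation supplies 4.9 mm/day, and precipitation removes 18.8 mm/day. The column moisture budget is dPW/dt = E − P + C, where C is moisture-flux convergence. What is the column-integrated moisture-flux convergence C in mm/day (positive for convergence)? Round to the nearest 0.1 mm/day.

C ≈ 16.6 mm/day

dPW/dt = +2.70 mm/day.
C = dPW/dt − E + P = (+2.70) − 4.9 + 18.8 = 16.6 mm/day.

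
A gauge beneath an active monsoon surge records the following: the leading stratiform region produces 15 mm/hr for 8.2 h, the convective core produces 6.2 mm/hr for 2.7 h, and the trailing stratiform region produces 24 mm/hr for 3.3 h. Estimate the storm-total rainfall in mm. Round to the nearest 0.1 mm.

Total = Σ Rᵢ Δtᵢ = 15 × 8.2 + 6.2 × 2.7 + 24 × 3.3
      = 123 + 16.74 + 79.2 = 218.9 mm.

total ≈ 218.9 mm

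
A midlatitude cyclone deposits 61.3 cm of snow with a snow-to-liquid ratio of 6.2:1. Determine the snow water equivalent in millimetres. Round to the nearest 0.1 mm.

SWE ≈ 98.9 mm

SWE = snow depth / ratio = 61.3 cm / 6.2 = 9.887 cm = 98.9 mm.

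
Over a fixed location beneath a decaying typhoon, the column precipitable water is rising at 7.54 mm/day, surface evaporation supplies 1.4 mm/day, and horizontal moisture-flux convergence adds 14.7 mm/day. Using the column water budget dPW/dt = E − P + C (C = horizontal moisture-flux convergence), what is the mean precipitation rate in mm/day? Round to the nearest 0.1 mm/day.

dPW/dt = +7.54 mm/day.
P = E + C − dPW/dt = 1.4 + (14.7) − (+7.54) = 8.6 mm/day.

P ≈ 8.6 mm/day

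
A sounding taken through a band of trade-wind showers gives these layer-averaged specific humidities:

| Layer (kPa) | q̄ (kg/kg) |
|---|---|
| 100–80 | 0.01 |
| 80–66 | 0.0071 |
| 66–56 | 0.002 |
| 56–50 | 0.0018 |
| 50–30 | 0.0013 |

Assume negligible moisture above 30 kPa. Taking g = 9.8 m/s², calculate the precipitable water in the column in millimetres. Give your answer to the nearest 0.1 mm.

Precipitable water is the column-integrated vapour mass per unit area: PW = (1/g) Σ q̄ Δp, with q in kg/kg and Δp in Pa (1 kg/m² of water = 1 mm).
Layer 100–80 kPa: Δp = 200 hPa = 20000 Pa, q̄ = 0.01 kg/kg → 0.01 × 20000 / 9.8 = 20.41 mm
Layer 80–66 kPa: Δp = 140 hPa = 14000 Pa, q̄ = 0.0071 kg/kg → 0.0071 × 14000 / 9.8 = 10.14 mm
Layer 66–56 kPa: Δp = 100 hPa = 10000 Pa, q̄ = 0.002 kg/kg → 0.002 × 10000 / 9.8 = 2.04 mm
Layer 56–50 kPa: Δp = 60 hPa = 6000 Pa, q̄ = 0.0018 kg/kg → 0.0018 × 6000 / 9.8 = 1.10 mm
Layer 50–30 kPa: Δp = 200 hPa = 20000 Pa, q̄ = 0.0013 kg/kg → 0.0013 × 20000 / 9.8 = 2.65 mm
PW = 20.41 + 10.14 + 2.04 + 1.10 + 2.65 = 36.34 ≈ 36.3 mm.

PW ≈ 36.3 mm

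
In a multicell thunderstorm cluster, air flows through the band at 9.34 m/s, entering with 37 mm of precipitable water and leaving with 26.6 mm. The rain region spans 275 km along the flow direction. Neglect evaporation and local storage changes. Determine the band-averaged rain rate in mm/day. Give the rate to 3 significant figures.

Column moisture flux per unit crosswind length is F = V × PW.
Inflow: F_in = 9.34 × 37 = 345.58 mm·m/s
Outflow: F_out = 9.34 × 26.6 = 248.444 mm·m/s
Steady-state rate R = (F_in − F_out)/L = (345.58 − 248.444) / 275000 m = 3.532e-04 mm/s.
R = 3.532e-04 × 3600 × 24 = 30.5 mm/day.

R ≈ 30.5 mm/day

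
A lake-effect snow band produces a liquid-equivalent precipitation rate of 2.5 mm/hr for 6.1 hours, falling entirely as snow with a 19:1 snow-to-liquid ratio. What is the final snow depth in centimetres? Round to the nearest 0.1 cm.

Liquid-equivalent depth = 2.5 × 6.1 = 15.25 mm.
Snow depth = 15.25 mm × 19 = 289.75 mm = 29.0 cm.

snow depth ≈ 29.0 cm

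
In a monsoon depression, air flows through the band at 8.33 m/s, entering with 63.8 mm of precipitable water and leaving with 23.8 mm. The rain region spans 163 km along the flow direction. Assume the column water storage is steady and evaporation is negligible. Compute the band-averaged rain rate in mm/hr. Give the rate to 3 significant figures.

R ≈ 7.36 mm/hr

Column moisture flux per unit crosswind length is F = V × PW.
Inflow: F_in = 8.33 × 63.8 = 531.454 mm·m/s
Outflow: F_out = 8.33 × 23.8 = 198.254 mm·m/s
Steady-state rate R = (F_in − F_out)/L = (531.454 − 198.254) / 163000 m = 2.044e-03 mm/s.
R = 2.044e-03 × 3600 = 7.36 mm/hr.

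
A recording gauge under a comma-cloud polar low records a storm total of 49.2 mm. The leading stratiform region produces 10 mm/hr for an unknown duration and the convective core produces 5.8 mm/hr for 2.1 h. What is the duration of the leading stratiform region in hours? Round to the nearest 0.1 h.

duration ≈ 3.7 h

Known phases: 5.8 × 2.1 = 12.18 mm.
Remaining depth = 49.2 − 12.18 = 37.02 mm.
Duration = 37.02 / 10 = 3.7 h.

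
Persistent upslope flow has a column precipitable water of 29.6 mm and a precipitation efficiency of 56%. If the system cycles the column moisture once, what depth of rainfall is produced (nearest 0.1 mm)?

Rainfall = ε × PW = 0.56 × 29.6 = 16.6 mm.

rainfall ≈ 16.6 mm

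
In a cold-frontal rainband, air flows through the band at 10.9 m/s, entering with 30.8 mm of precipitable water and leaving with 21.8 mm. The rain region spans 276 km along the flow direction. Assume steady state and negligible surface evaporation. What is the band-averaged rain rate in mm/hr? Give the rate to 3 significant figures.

R ≈ 1.28 mm/hr

Column moisture flux per unit crosswind length is F = V × PW.
Inflow: F_in = 10.9 × 30.8 = 335.72 mm·m/s
Outflow: F_out = 10.9 × 21.8 = 237.62 mm·m/s
Steady-state rate R = (F_in − F_out)/L = (335.72 − 237.62) / 276000 m = 3.554e-04 mm/s.
R = 3.554e-04 × 3600 = 1.28 mm/hr.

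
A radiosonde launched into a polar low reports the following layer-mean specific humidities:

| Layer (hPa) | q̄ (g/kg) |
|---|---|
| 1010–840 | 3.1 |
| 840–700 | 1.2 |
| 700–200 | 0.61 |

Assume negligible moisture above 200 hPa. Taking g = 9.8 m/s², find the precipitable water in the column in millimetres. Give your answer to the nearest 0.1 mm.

Precipitable water is the column-integrated vapour mass per unit area: PW = (1/g) Σ q̄ Δp, with q in kg/kg and Δp in Pa (1 kg/m² of water = 1 mm).
Layer 1010–840 hPa: Δp = 170 hPa = 17000 Pa, q̄ = 0.0031 kg/kg → 0.0031 × 17000 / 9.8 = 5.38 mm
Layer 840–700 hPa: Δp = 140 hPa = 14000 Pa, q̄ = 0.0012 kg/kg → 0.0012 × 14000 / 9.8 = 1.71 mm
Layer 700–200 hPa: Δp = 500 hPa = 50000 Pa, q̄ = 0.00061 kg/kg → 0.00061 × 50000 / 9.8 = 3.11 mm
PW = 5.38 + 1.71 + 3.11 = 10.20 ≈ 10.2 mm.

PW ≈ 10.2 mm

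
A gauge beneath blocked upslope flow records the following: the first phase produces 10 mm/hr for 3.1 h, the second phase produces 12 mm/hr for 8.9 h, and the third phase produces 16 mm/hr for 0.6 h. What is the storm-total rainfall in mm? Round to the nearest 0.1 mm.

Total = Σ Rᵢ Δtᵢ = 10 × 3.1 + 12 × 8.9 + 16 × 0.6
      = 31 + 106.8 + 9.6 = 147.4 mm.

total ≈ 147.4 mm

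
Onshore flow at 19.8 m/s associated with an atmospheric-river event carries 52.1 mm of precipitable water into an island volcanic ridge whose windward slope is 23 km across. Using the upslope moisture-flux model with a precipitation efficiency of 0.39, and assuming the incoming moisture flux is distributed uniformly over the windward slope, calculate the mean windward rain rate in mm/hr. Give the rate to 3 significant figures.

Incoming column moisture flux per unit ridge length: F = V × PW = 19.8 × 52.1 = 1031.58 mm·m/s.
Spread over the 23 km slope with efficiency ε = 0.39: R = ε·F/W = 0.39 × 1031.58 / 23000 m = 1.749e-02 mm/s.
R = 1.749e-02 × 3600 = 63.0 mm/hr.

R ≈ 63.0 mm/hr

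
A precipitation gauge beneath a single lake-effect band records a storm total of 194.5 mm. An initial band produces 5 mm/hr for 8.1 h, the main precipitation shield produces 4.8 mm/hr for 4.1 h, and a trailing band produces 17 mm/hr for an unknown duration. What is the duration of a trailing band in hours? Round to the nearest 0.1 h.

Known phases: 5 × 8.1 + 4.8 × 4.1 = 40.5 + 19.68 = 60.18 mm.
Remaining depth = 194.5 − 60.18 = 134.32 mm.
Duration = 134.32 / 17 = 7.9 h.

duration ≈ 7.9 h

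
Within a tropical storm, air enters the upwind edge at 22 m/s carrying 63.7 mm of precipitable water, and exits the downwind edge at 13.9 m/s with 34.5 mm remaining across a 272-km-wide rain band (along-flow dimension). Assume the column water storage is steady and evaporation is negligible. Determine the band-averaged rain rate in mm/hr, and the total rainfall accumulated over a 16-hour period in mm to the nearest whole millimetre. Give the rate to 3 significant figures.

R ≈ 12.2 mm/hr; total ≈ 195 mm

Column moisture flux per unit crosswind length is F = V × PW.
Inflow: F_in = 22 × 63.7 = 1401.4 mm·m/s
Outflow: F_out = 13.9 × 34.5 = 479.55 mm·m/s
Steady-state rate R = (F_in − F_out)/L = (1401.4 − 479.55) / 272000 m = 3.389e-03 mm/s.
R = 3.389e-03 × 3600 = 12.2 mm/hr.
Over 16 h: total = 12.2 × 16 = 195.2 ≈ 195 mm.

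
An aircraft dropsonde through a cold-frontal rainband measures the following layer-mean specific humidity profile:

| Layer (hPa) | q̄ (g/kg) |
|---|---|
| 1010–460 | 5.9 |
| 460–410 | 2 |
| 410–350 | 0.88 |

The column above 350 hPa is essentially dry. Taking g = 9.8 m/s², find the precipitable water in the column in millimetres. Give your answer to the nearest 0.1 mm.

Precipitable water is the column-integrated vapour mass per unit area: PW = (1/g) Σ q̄ Δp, with q in kg/kg and Δp in Pa (1 kg/m² of water = 1 mm).
Layer 1010–460 hPa: Δp = 550 hPa = 55000 Pa, q̄ = 0.0059 kg/kg → 0.0059 × 55000 / 9.8 = 33.11 mm
Layer 460–410 hPa: Δp = 50 hPa = 5000 Pa, q̄ = 0.002 kg/kg → 0.002 × 5000 / 9.8 = 1.02 mm
Layer 410–350 hPa: Δp = 60 hPa = 6000 Pa, q̄ = 0.00088 kg/kg → 0.00088 × 6000 / 9.8 = 0.54 mm
PW = 33.11 + 1.02 + 0.54 = 34.67 ≈ 34.7 mm.

PW ≈ 34.7 mm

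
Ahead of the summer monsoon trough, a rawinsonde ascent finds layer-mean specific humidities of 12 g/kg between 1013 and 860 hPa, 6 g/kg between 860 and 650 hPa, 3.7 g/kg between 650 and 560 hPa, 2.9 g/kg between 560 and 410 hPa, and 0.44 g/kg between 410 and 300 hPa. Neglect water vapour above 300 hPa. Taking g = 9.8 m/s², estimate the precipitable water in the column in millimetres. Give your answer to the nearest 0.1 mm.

Precipitable water is the column-integrated vapour mass per unit area: PW = (1/g) Σ q̄ Δp, with q in kg/kg and Δp in Pa (1 kg/m² of water = 1 mm).
Layer 1013–860 hPa: Δp = 153 hPa = 15300 Pa, q̄ = 0.012 kg/kg → 0.012 × 15300 / 9.8 = 18.73 mm
Layer 860–650 hPa: Δp = 210 hPa = 21000 Pa, q̄ = 0.006 kg/kg → 0.006 × 21000 / 9.8 = 12.86 mm
Layer 650–560 hPa: Δp = 90 hPa = 9000 Pa, q̄ = 0.0037 kg/kg → 0.0037 × 9000 / 9.8 = 3.40 mm
Layer 560–410 hPa: Δp = 150 hPa = 15000 Pa, q̄ = 0.0029 kg/kg → 0.0029 × 15000 / 9.8 = 4.44 mm
Layer 410–300 hPa: Δp = 110 hPa = 11000 Pa, q̄ = 0.00044 kg/kg → 0.00044 × 11000 / 9.8 = 0.49 mm
PW = 18.73 + 12.86 + 3.40 + 4.44 + 0.49 = 39.92 ≈ 39.9 mm.

PW ≈ 39.9 mm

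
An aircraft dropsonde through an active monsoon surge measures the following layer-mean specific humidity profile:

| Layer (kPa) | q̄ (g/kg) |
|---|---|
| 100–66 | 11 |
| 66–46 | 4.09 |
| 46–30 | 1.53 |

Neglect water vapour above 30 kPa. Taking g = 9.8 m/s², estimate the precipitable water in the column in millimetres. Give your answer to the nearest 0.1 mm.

Precipitable water is the column-integrated vapour mass per unit area: PW = (1/g) Σ q̄ Δp, with q in kg/kg and Δp in Pa (1 kg/m² of water = 1 mm).
Layer 100–66 kPa: Δp = 340 hPa = 34000 Pa, q̄ = 0.011 kg/kg → 0.011 × 34000 / 9.8 = 38.16 mm
Layer 66–46 kPa: Δp = 200 hPa = 20000 Pa, q̄ = 0.00409 kg/kg → 0.00409 × 20000 / 9.8 = 8.35 mm
Layer 46–30 kPa: Δp = 160 hPa = 16000 Pa, q̄ = 0.00153 kg/kg → 0.00153 × 16000 / 9.8 = 2.50 mm
PW = 38.16 + 8.35 + 2.50 = 49.01 ≈ 49.0 mm.

PW ≈ 49.0 mm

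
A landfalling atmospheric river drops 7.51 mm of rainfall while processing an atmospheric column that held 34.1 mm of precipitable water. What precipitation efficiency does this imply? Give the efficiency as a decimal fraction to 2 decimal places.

ε = rainfall / PW = 7.51 / 34.1 = 0.22.

ε ≈ 0.22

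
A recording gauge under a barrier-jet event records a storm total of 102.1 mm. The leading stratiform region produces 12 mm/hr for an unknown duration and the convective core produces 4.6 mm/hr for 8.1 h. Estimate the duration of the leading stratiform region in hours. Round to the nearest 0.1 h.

duration ≈ 5.4 h

Known phases: 4.6 × 8.1 = 37.26 mm.
Remaining depth = 102.1 − 37.26 = 64.84 mm.
Duration = 64.84 / 12 = 5.4 h.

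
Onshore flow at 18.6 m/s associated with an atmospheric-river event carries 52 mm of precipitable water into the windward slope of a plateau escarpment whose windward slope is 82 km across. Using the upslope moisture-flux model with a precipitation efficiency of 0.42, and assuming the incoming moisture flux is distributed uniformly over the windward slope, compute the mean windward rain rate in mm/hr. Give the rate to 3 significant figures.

R ≈ 17.8 mm/hr

Incoming column moisture flux per unit ridge length: F = V × PW = 18.6 × 52 = 967.2 mm·m/s.
Spread over the 82 km slope with efficiency ε = 0.42: R = ε·F/W = 0.42 × 967.2 / 82000 m = 4.954e-03 mm/s.
R = 4.954e-03 × 3600 = 17.8 mm/hr.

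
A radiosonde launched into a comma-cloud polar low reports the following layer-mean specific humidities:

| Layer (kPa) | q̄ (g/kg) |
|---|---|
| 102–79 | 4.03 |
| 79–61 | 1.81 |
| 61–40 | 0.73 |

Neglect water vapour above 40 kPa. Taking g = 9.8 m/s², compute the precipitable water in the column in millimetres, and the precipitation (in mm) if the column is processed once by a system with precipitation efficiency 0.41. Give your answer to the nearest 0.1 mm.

Precipitable water is the column-integrated vapour mass per unit area: PW = (1/g) Σ q̄ Δp, with q in kg/kg and Δp in Pa (1 kg/m² of water = 1 mm).
Layer 102–79 kPa: Δp = 230 hPa = 23000 Pa, q̄ = 0.00403 kg/kg → 0.00403 × 23000 / 9.8 = 9.46 mm
Layer 79–61 kPa: Δp = 180 hPa = 18000 Pa, q̄ = 0.00181 kg/kg → 0.00181 × 18000 / 9.8 = 3.32 mm
Layer 61–40 kPa: Δp = 210 hPa = 21000 Pa, q̄ = 0.00073 kg/kg → 0.00073 × 21000 / 9.8 = 1.56 mm
PW = 9.46 + 3.32 + 1.56 = 14.34 ≈ 14.3 mm.
Precipitation = ε × PW = 0.41 × 14.3 = 5.9 mm.

PW ≈ 14.3 mm; precipitation ≈ 5.9 mm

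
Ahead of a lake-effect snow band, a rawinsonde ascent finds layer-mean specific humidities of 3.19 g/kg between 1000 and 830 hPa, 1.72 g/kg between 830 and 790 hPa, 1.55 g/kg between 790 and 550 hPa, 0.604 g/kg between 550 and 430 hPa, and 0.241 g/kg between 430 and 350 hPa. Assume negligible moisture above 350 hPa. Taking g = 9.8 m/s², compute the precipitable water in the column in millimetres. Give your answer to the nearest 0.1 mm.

Precipitable water is the column-integrated vapour mass per unit area: PW = (1/g) Σ q̄ Δp, with q in kg/kg and Δp in Pa (1 kg/m² of water = 1 mm).
Layer 1000–830 hPa: Δp = 170 hPa = 17000 Pa, q̄ = 0.00319 kg/kg → 0.00319 × 17000 / 9.8 = 5.53 mm
Layer 830–790 hPa: Δp = 40 hPa = 4000 Pa, q̄ = 0.00172 kg/kg → 0.00172 × 4000 / 9.8 = 0.70 mm
Layer 790–550 hPa: Δp = 240 hPa = 24000 Pa, q̄ = 0.00155 kg/kg → 0.00155 × 24000 / 9.8 = 3.80 mm
Layer 550–430 hPa: Δp = 120 hPa = 12000 Pa, q̄ = 0.000604 kg/kg → 0.000604 × 12000 / 9.8 = 0.74 mm
Layer 430–350 hPa: Δp = 80 hPa = 8000 Pa, q̄ = 0.000241 kg/kg → 0.000241 × 8000 / 9.8 = 0.20 mm
PW = 5.53 + 0.70 + 3.80 + 0.74 + 0.20 = 10.97 ≈ 11.0 mm.

PW ≈ 11.0 mm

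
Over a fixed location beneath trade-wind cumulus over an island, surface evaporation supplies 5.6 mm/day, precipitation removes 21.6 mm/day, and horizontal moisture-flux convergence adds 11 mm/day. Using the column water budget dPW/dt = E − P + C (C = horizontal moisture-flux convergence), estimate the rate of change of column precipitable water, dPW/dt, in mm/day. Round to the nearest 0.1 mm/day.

dPW/dt ≈ -5.0 mm/day

dPW/dt = E − P + C = 5.6 − 21.6 + (11) = -5.0 mm/day.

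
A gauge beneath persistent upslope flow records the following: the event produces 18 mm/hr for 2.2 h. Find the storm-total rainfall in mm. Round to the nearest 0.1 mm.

total ≈ 39.6 mm

Total = Σ Rᵢ Δtᵢ = 18 × 2.2
      = 39.6 = 39.6 mm.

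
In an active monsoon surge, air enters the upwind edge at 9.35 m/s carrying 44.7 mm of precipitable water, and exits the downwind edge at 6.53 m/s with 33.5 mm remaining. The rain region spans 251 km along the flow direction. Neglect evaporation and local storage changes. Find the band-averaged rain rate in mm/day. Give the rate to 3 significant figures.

Column moisture flux per unit crosswind length is F = V × PW.
Inflow: F_in = 9.35 × 44.7 = 417.945 mm·m/s
Outflow: F_out = 6.53 × 33.5 = 218.755 mm·m/s
Steady-state rate R = (F_in − F_out)/L = (417.945 − 218.755) / 251000 m = 7.936e-04 mm/s.
R = 7.936e-04 × 3600 × 24 = 68.6 mm/day.

R ≈ 68.6 mm/day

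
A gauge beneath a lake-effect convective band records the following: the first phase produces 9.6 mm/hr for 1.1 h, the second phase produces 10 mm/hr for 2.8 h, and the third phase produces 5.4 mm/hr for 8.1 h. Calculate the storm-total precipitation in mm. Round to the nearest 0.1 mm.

total ≈ 82.3 mm

Total = Σ Rᵢ Δtᵢ = 9.6 × 1.1 + 10 × 2.8 + 5.4 × 8.1
      = 10.56 + 28 + 43.74 = 82.3 mm.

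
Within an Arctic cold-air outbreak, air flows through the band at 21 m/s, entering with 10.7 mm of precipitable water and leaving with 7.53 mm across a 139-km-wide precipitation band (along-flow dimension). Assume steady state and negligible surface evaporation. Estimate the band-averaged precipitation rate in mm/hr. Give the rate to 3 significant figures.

R ≈ 1.72 mm/hr

Column moisture flux per unit crosswind length is F = V × PW.
Inflow: F_in = 21 × 10.7 = 224.7 mm·m/s
Outflow: F_out = 21 × 7.53 = 158.13 mm·m/s
Steady-state rate R = (F_in − F_out)/L = (224.7 − 158.13) / 139000 m = 4.789e-04 mm/s.
R = 4.789e-04 × 3600 = 1.72 mm/hr.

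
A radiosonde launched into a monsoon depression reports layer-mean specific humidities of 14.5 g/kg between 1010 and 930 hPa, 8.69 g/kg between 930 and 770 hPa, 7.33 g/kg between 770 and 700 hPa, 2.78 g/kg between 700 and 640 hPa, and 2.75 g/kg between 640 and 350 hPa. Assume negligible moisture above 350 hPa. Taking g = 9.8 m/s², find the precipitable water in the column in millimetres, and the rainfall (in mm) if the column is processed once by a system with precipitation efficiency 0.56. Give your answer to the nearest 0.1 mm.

Precipitable water is the column-integrated vapour mass per unit area: PW = (1/g) Σ q̄ Δp, with q in kg/kg and Δp in Pa (1 kg/m² of water = 1 mm).
Layer 1010–930 hPa: Δp = 80 hPa = 8000 Pa, q̄ = 0.0145 kg/kg → 0.0145 × 8000 / 9.8 = 11.84 mm
Layer 930–770 hPa: Δp = 160 hPa = 16000 Pa, q̄ = 0.00869 kg/kg → 0.00869 × 16000 / 9.8 = 14.19 mm
Layer 770–700 hPa: Δp = 70 hPa = 7000 Pa, q̄ = 0.00733 kg/kg → 0.00733 × 7000 / 9.8 = 5.24 mm
Layer 700–640 hPa: Δp = 60 hPa = 6000 Pa, q̄ = 0.00278 kg/kg → 0.00278 × 6000 / 9.8 = 1.70 mm
Layer 640–350 hPa: Δp = 290 hPa = 29000 Pa, q̄ = 0.00275 kg/kg → 0.00275 × 29000 / 9.8 = 8.14 mm
PW = 11.84 + 14.19 + 5.24 + 1.70 + 8.14 = 41.11 ≈ 41.1 mm.
Rainfall = ε × PW = 0.56 × 41.1 = 23.0 mm.

PW ≈ 41.1 mm; rainfall ≈ 23.0 mm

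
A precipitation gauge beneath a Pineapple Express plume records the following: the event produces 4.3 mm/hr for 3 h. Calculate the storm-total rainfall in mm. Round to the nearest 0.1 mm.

Total = Σ Rᵢ Δtᵢ = 4.3 × 3
      = 12.9 = 12.9 mm.

total ≈ 12.9 mm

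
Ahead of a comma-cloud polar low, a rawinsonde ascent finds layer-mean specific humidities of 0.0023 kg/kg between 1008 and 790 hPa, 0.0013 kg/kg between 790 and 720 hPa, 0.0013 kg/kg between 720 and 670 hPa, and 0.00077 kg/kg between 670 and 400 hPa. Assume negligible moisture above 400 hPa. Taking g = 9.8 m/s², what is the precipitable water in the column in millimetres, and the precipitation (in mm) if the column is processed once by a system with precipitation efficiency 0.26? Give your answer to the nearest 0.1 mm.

PW ≈ 8.8 mm; precipitation ≈ 2.3 mm

Precipitable water is the column-integrated vapour mass per unit area: PW = (1/g) Σ q̄ Δp, with q in kg/kg and Δp in Pa (1 kg/m² of water = 1 mm).
Layer 1008–790 hPa: Δp = 218 hPa = 21800 Pa, q̄ = 0.0023 kg/kg → 0.0023 × 21800 / 9.8 = 5.12 mm
Layer 790–720 hPa: Δp = 70 hPa = 7000 Pa, q̄ = 0.0013 kg/kg → 0.0013 × 7000 / 9.8 = 0.93 mm
Layer 720–670 hPa: Δp = 50 hPa = 5000 Pa, q̄ = 0.0013 kg/kg → 0.0013 × 5000 / 9.8 = 0.66 mm
Layer 670–400 hPa: Δp = 270 hPa = 27000 Pa, q̄ = 0.00077 kg/kg → 0.00077 × 27000 / 9.8 = 2.12 mm
PW = 5.12 + 0.93 + 0.66 + 2.12 = 8.83 ≈ 8.8 mm.
Precipitation = ε × PW = 0.26 × 8.8 = 2.3 mm.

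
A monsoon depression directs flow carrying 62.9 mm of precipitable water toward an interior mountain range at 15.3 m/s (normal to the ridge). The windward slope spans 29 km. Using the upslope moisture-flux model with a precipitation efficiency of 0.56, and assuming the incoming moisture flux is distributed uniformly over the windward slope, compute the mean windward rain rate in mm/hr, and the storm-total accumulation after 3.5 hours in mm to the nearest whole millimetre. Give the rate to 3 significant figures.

Incoming column moisture flux per unit ridge length: F = V × PW = 15.3 × 62.9 = 962.37 mm·m/s.
Spread over the 29 km slope with efficiency ε = 0.56: R = ε·F/W = 0.56 × 962.37 / 29000 m = 1.858e-02 mm/s.
R = 1.858e-02 × 3600 = 66.9 mm/hr.
Over 3.5 h: total = 66.9 × 3.5 = 234.15 ≈ 234 mm.

R ≈ 66.9 mm/hr; total ≈ 234 mm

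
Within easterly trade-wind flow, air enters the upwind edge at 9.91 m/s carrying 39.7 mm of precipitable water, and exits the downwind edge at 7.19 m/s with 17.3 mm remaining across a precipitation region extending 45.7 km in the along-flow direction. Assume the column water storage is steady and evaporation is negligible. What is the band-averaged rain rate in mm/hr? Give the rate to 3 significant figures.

R ≈ 21.2 mm/hr

Column moisture flux per unit crosswind length is F = V × PW.
Inflow: F_in = 9.91 × 39.7 = 393.427 mm·m/s
Outflow: F_out = 7.19 × 17.3 = 124.387 mm·m/s
Steady-state rate R = (F_in − F_out)/L = (393.427 − 124.387) / 45700 m = 5.887e-03 mm/s.
R = 5.887e-03 × 3600 = 21.2 mm/hr.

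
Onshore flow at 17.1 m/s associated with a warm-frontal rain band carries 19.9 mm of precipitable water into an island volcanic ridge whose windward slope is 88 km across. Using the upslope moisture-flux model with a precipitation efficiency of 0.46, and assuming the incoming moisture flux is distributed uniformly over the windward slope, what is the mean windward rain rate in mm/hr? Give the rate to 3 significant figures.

R ≈ 6.40 mm/hr

Incoming column moisture flux per unit ridge length: F = V × PW = 17.1 × 19.9 = 340.29 mm·m/s.
Spread over the 88 km slope with efficiency ε = 0.46: R = ε·F/W = 0.46 × 340.29 / 88000 m = 1.779e-03 mm/s.
R = 1.779e-03 × 3600 = 6.40 mm/hr.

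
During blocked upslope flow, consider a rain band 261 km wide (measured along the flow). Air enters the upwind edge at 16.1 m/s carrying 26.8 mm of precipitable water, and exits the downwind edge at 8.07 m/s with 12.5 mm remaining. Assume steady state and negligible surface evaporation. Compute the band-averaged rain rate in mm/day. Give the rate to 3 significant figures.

Column moisture flux per unit crosswind length is F = V × PW.
Inflow: F_in = 16.1 × 26.8 = 431.48 mm·m/s
Outflow: F_out = 8.07 × 12.5 = 100.875 mm·m/s
Steady-state rate R = (F_in − F_out)/L = (431.48 − 100.875) / 261000 m = 1.267e-03 mm/s.
R = 1.267e-03 × 3600 × 24 = 109 mm/day.

R ≈ 109 mm/day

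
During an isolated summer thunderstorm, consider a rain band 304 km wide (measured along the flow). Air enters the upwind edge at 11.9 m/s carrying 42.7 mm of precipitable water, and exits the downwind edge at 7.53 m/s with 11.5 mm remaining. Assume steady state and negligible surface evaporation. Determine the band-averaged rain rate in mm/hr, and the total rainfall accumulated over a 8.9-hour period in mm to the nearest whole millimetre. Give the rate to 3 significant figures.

R ≈ 4.99 mm/hr; total ≈ 44 mm

Column moisture flux per unit crosswind length is F = V × PW.
Inflow: F_in = 11.9 × 42.7 = 508.13 mm·m/s
Outflow: F_out = 7.53 × 11.5 = 86.595 mm·m/s
Steady-state rate R = (F_in − F_out)/L = (508.13 − 86.595) / 304000 m = 1.387e-03 mm/s.
R = 1.387e-03 × 3600 = 4.99 mm/hr.
Over 8.9 h: total = 4.99 × 8.9 = 44.411 ≈ 44 mm.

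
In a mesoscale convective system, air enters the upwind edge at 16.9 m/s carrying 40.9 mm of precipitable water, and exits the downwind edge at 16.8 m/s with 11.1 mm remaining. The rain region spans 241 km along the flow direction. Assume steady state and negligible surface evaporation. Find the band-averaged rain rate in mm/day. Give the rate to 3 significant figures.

Column moisture flux per unit crosswind length is F = V × PW.
Inflow: F_in = 16.9 × 40.9 = 691.21 mm·m/s
Outflow: F_out = 16.8 × 11.1 = 186.48 mm·m/s
Steady-state rate R = (F_in − F_out)/L = (691.21 − 186.48) / 241000 m = 2.094e-03 mm/s.
R = 2.094e-03 × 3600 × 24 = 181 mm/day.

R ≈ 181 mm/day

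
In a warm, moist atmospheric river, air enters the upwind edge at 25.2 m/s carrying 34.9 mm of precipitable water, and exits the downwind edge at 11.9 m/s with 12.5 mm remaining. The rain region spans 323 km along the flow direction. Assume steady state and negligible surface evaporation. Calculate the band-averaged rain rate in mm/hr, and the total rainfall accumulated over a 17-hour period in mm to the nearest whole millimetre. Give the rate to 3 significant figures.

Column moisture flux per unit crosswind length is F = V × PW.
Inflow: F_in = 25.2 × 34.9 = 879.48 mm·m/s
Outflow: F_out = 11.9 × 12.5 = 148.75 mm·m/s
Steady-state rate R = (F_in − F_out)/L = (879.48 − 148.75) / 323000 m = 2.262e-03 mm/s.
R = 2.262e-03 × 3600 = 8.14 mm/hr.
Over 17 h: total = 8.14 × 17 = 138.38 ≈ 138 mm.

R ≈ 8.14 mm/hr; total ≈ 138 mm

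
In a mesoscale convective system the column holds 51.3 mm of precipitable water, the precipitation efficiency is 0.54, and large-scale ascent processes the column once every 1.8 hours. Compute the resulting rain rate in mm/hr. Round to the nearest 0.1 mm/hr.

R ≈ 15.4 mm/hr

Each overturning extracts ε × PW = 0.54 × 51.3 = 27.702 mm.
Rate = ε·PW / τ = 27.702 / 1.8 h = 15.4 mm/hr.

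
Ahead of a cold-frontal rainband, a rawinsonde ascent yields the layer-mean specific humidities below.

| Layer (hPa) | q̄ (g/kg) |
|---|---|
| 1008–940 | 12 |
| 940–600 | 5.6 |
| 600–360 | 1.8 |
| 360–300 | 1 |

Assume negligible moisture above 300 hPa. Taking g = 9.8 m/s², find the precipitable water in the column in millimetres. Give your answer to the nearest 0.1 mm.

Precipitable water is the column-integrated vapour mass per unit area: PW = (1/g) Σ q̄ Δp, with q in kg/kg and Δp in Pa (1 kg/m² of water = 1 mm).
Layer 1008–940 hPa: Δp = 68 hPa = 6800 Pa, q̄ = 0.012 kg/kg → 0.012 × 6800 / 9.8 = 8.33 mm
Layer 940–600 hPa: Δp = 340 hPa = 34000 Pa, q̄ = 0.0056 kg/kg → 0.0056 × 34000 / 9.8 = 19.43 mm
Layer 600–360 hPa: Δp = 240 hPa = 24000 Pa, q̄ = 0.0018 kg/kg → 0.0018 × 24000 / 9.8 = 4.41 mm
Layer 360–300 hPa: Δp = 60 hPa = 6000 Pa, q̄ = 0.001 kg/kg → 0.001 × 6000 / 9.8 = 0.61 mm
PW = 8.33 + 19.43 + 4.41 + 0.61 = 32.78 ≈ 32.8 mm.

PW ≈ 32.8 mm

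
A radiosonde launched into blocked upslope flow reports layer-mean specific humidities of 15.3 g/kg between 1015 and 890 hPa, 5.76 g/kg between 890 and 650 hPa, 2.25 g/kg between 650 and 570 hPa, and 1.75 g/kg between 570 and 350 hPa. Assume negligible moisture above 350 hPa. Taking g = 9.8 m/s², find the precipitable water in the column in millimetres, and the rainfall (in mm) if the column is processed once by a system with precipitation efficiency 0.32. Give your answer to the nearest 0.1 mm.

PW ≈ 39.4 mm; rainfall ≈ 12.6 mm

Precipitable water is the column-integrated vapour mass per unit area: PW = (1/g) Σ q̄ Δp, with q in kg/kg and Δp in Pa (1 kg/m² of water = 1 mm).
Layer 1015–890 hPa: Δp = 125 hPa = 12500 Pa, q̄ = 0.0153 kg/kg → 0.0153 × 12500 / 9.8 = 19.52 mm
Layer 890–650 hPa: Δp = 240 hPa = 24000 Pa, q̄ = 0.00576 kg/kg → 0.00576 × 24000 / 9.8 = 14.11 mm
Layer 650–570 hPa: Δp = 80 hPa = 8000 Pa, q̄ = 0.00225 kg/kg → 0.00225 × 8000 / 9.8 = 1.84 mm
Layer 570–350 hPa: Δp = 220 hPa = 22000 Pa, q̄ = 0.00175 kg/kg → 0.00175 × 22000 / 9.8 = 3.93 mm
PW = 19.52 + 14.11 + 1.84 + 3.93 = 39.40 ≈ 39.4 mm.
Rainfall = ε × PW = 0.32 × 39.4 = 12.6 mm.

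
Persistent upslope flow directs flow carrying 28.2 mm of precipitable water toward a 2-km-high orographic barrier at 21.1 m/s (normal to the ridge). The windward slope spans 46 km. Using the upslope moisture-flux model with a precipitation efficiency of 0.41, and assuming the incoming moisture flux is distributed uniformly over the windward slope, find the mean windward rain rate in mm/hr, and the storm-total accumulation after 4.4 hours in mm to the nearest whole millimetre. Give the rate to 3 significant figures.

Incoming column moisture flux per unit ridge length: F = V × PW = 21.1 × 28.2 = 595.02 mm·m/s.
Spread over the 46 km slope with efficiency ε = 0.41: R = ε·F/W = 0.41 × 595.02 / 46000 m = 5.303e-03 mm/s.
R = 5.303e-03 × 3600 = 19.1 mm/hr.
Over 4.4 h: total = 19.1 × 4.4 = 84.04 ≈ 84 mm.

R ≈ 19.1 mm/hr; total ≈ 84 mm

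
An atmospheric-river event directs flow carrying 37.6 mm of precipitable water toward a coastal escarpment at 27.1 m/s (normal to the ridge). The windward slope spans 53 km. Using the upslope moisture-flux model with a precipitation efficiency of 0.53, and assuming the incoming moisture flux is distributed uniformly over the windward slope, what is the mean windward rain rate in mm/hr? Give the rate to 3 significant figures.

R ≈ 36.7 mm/hr

Incoming column moisture flux per unit ridge length: F = V × PW = 27.1 × 37.6 = 1018.96 mm·m/s.
Spread over the 53 km slope with efficiency ε = 0.53: R = ε·F/W = 0.53 × 1018.96 / 53000 m = 1.019e-02 mm/s.
R = 1.019e-02 × 3600 = 36.7 mm/hr.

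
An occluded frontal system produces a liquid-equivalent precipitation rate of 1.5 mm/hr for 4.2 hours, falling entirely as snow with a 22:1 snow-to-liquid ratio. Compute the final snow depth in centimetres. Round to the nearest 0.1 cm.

Liquid-equivalent depth = 1.5 × 4.2 = 6.3 mm.
Snow depth = 6.3 mm × 22 = 138.6 mm = 13.9 cm.

snow depth ≈ 13.9 cm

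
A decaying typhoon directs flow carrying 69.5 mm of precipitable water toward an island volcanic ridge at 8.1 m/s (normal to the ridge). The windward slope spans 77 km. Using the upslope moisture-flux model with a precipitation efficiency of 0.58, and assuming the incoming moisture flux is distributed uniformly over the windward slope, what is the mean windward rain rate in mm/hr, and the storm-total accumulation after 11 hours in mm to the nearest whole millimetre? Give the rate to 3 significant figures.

Incoming column moisture flux per unit ridge length: F = V × PW = 8.1 × 69.5 = 562.95 mm·m/s.
Spread over the 77 km slope with efficiency ε = 0.58: R = ε·F/W = 0.58 × 562.95 / 77000 m = 4.240e-03 mm/s.
R = 4.240e-03 × 3600 = 15.3 mm/hr.
Over 11 h: total = 15.3 × 11 = 168.3 ≈ 168 mm.

R ≈ 15.3 mm/hr; total ≈ 168 mm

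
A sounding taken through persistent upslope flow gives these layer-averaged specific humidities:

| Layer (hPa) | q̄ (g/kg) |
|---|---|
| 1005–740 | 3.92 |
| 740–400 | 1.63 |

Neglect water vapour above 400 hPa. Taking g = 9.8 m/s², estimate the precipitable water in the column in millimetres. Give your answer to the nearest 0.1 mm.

Precipitable water is the column-integrated vapour mass per unit area: PW = (1/g) Σ q̄ Δp, with q in kg/kg and Δp in Pa (1 kg/m² of water = 1 mm).
Layer 1005–740 hPa: Δp = 265 hPa = 26500 Pa, q̄ = 0.00392 kg/kg → 0.00392 × 26500 / 9.8 = 10.60 mm
Layer 740–400 hPa: Δp = 340 hPa = 34000 Pa, q̄ = 0.00163 kg/kg → 0.00163 × 34000 / 9.8 = 5.66 mm
PW = 10.60 + 5.66 = 16.26 ≈ 16.3 mm.

PW ≈ 16.3 mm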